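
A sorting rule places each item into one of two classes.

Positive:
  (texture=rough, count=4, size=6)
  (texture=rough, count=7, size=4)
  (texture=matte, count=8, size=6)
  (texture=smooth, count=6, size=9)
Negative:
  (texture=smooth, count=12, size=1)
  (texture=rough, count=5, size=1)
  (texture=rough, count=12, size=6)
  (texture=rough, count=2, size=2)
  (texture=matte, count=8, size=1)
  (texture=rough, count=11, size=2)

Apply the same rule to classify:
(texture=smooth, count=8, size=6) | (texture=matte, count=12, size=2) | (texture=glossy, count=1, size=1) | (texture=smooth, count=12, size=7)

Positive, Negative, Negative, Negative

The common property of the 'Positive' items is: size ≥ 4 AND count ≤ 8. No 'Negative' item has it.
Positive: (texture=smooth, count=8, size=6), since size = 6, count = 8. Negative: (texture=matte, count=12, size=2), since size = 2, count = 12. Negative: (texture=glossy, count=1, size=1), since size = 1, count = 1. Negative: (texture=smooth, count=12, size=7), since size = 7, count = 12.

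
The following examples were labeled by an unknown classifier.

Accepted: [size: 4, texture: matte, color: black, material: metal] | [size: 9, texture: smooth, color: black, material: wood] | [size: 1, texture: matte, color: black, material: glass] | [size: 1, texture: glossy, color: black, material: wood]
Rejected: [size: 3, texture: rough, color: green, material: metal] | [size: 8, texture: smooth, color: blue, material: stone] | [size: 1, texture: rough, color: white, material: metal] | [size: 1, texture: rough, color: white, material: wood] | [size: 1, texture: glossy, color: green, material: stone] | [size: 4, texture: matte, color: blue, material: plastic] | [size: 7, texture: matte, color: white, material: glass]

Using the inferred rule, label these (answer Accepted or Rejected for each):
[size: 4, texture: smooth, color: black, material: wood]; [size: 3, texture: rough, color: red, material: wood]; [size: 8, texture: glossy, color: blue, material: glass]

Accepted, Rejected, Rejected

The pattern is that an item is 'Accepted' exactly when: color is black.
Accepted: [size: 4, texture: smooth, color: black, material: wood], since color is black. Rejected: [size: 3, texture: rough, color: red, material: wood], since color is red. Rejected: [size: 8, texture: glossy, color: blue, material: glass], since color is blue.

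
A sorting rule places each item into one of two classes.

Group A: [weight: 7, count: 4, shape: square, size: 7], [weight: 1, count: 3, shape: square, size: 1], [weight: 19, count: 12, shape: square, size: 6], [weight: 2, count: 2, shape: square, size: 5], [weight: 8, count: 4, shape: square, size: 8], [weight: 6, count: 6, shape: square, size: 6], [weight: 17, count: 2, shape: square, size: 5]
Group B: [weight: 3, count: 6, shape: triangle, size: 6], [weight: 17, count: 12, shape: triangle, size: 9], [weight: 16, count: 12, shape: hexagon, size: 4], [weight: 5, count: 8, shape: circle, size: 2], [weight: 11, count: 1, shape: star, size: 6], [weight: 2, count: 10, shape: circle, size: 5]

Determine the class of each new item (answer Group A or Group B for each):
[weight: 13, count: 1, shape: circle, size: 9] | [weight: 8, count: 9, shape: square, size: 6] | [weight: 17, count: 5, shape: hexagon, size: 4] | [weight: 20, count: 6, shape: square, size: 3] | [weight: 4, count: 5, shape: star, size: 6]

The pattern is that an item is 'Group A' exactly when: shape is square.
[weight: 13, count: 1, shape: circle, size: 9] — shape is circle, hence Group B.
[weight: 8, count: 9, shape: square, size: 6] — shape is square, hence Group A.
[weight: 17, count: 5, shape: hexagon, size: 4] — shape is hexagon, hence Group B.
[weight: 20, count: 6, shape: square, size: 3] — shape is square, hence Group A.
[weight: 4, count: 5, shape: star, size: 6] — shape is star, hence Group B.

Group B, Group A, Group B, Group A, Group B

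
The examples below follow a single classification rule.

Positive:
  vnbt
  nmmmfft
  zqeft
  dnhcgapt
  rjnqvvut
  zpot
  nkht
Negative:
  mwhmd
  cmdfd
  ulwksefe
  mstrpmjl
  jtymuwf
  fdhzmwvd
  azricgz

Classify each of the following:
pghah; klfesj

Negative, Negative

Every 'Positive' example satisfies: ends with 't'. None of the 'Negative' examples do.
Negative: pghah, since ends with 'h'. Negative: klfesj, since ends with 'j'.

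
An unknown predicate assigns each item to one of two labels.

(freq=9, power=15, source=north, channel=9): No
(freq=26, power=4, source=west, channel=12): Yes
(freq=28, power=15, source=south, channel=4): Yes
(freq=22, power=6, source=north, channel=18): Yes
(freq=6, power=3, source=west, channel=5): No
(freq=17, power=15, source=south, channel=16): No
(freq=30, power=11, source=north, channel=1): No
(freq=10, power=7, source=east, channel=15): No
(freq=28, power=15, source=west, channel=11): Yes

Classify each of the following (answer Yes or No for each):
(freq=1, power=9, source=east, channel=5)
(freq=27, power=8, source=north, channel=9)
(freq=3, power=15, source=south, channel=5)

The simplest hypothesis consistent with all the labels is: freq ≥ 22 AND freq ≤ 28.
(freq=1, power=9, source=east, channel=5): freq = 1, doesn't match → No.
(freq=27, power=8, source=north, channel=9): freq = 27, satisfies this → Yes.
(freq=3, power=15, source=south, channel=5): freq = 3, doesn't match → No.

No, Yes, No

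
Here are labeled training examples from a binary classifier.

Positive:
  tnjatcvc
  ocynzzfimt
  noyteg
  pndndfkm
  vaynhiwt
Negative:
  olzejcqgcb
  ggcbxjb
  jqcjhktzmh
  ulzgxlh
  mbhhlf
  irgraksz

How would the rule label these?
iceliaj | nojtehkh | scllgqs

Looking at the examples, the only property every 'Positive' case has and every 'Negative' case lacks is: contains 'n'.
Negative: iceliaj, since no 'n'.
Positive: nojtehkh, since has 'n'.
Negative: scllgqs, since no 'n'.

Negative, Positive, Negative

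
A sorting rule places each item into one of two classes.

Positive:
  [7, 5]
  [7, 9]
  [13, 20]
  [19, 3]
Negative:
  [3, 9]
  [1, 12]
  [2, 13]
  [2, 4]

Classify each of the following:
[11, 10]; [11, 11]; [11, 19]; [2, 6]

Positive, Positive, Positive, Negative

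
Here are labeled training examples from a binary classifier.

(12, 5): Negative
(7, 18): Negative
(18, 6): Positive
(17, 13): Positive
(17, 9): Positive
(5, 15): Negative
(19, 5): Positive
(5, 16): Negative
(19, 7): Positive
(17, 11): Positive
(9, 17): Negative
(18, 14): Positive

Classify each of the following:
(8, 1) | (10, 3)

Negative, Negative

The classifier is using: first ≥ 13.
(8, 1): first 8, doesn't qualify → Negative. (10, 3): first 10, doesn't qualify → Negative.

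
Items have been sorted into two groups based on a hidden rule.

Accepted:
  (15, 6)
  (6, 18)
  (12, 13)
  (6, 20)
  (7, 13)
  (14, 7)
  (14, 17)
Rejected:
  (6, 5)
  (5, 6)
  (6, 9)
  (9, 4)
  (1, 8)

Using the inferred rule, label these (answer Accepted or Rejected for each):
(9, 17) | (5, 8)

Accepted, Rejected

The common property of the 'Accepted' items is: sum ≥ 20. No 'Rejected' item has it.
(9, 17): Accepted (9+17 = 26). (5, 8): Rejected (5+8 = 13).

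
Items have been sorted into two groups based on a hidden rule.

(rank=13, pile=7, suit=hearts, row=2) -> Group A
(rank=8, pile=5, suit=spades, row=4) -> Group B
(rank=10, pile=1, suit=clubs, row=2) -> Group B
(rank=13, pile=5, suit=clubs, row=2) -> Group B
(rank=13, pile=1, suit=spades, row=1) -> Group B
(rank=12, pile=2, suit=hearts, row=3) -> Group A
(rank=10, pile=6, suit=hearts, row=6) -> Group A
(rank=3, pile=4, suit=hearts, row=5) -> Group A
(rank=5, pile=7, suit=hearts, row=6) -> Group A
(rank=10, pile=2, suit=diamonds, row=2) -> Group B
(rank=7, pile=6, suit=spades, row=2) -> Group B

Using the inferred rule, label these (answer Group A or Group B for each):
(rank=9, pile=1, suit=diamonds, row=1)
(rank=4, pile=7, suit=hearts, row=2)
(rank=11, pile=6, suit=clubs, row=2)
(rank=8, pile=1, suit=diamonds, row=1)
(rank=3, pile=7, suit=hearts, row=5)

A rule that fits every label: suit is hearts — true of each 'Group A' example, false of each 'Group B' one.
(rank=9, pile=1, suit=diamonds, row=1): suit is diamonds — lacks this property, so Group B.
(rank=4, pile=7, suit=hearts, row=2): suit is hearts — fits, so Group A.
(rank=11, pile=6, suit=clubs, row=2): suit is clubs — lacks this property, so Group B.
(rank=8, pile=1, suit=diamonds, row=1): suit is diamonds — lacks this property, so Group B.
(rank=3, pile=7, suit=hearts, row=5): suit is hearts — fits, so Group A.

Group B, Group A, Group B, Group B, Group A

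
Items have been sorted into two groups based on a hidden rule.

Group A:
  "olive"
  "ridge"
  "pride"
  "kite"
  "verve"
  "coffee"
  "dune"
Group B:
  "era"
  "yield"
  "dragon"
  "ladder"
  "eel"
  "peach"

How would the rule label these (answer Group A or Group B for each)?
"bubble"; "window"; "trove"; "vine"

'Group A' ⟺ ends with 'e'.
"bubble": ends with 'e' — satisfies this, so Group A.
"window": ends with 'w' — doesn't match, so Group B.
"trove": ends with 'e' — satisfies this, so Group A.
"vine": ends with 'e' — satisfies this, so Group A.

Group A, Group B, Group A, Group A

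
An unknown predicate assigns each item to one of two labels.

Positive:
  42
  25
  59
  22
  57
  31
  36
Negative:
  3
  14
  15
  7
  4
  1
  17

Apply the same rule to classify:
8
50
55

A rule that fits every label: at least 22 — true of each 'Positive' example, false of each 'Negative' one.
8: Negative (8 < 22). 50: Positive (50 ≥ 22). 55: Positive (55 ≥ 22).

Negative, Positive, Positive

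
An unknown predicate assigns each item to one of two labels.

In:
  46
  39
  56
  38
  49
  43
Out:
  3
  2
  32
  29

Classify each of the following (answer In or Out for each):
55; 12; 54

In, Out, In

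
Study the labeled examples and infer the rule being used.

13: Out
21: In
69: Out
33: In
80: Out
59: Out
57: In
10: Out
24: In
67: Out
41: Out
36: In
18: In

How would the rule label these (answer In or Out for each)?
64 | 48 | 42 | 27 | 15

Rule: multiple of 3 AND at most 57. This holds for each 'In' example and fails for each 'Out' one.
64: 64 = 3·21 + 1, 64 > 57, does not pass → Out. 48: 48 = 3·16, 48 ≤ 57, checks out → In. 42: 42 = 3·14, 42 ≤ 57, checks out → In. 27: 27 = 3·9, 27 ≤ 57, checks out → In. 15: 15 = 3·5, 15 ≤ 57, checks out → In.

Out, In, In, In, In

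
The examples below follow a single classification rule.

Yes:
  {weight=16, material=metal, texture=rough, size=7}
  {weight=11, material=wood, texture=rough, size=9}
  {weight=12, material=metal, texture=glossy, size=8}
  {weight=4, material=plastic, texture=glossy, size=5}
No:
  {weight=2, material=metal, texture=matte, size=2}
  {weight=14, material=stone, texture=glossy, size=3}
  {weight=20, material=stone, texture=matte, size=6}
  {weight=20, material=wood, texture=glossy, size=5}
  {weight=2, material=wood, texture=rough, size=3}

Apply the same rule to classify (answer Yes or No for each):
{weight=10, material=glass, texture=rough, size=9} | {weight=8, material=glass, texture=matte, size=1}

Yes, No

'Yes' ⟺ weight ≤ 16 AND size ≥ 5.
{weight=10, material=glass, texture=rough, size=9}: weight = 10, size = 9, qualifies → Yes.
{weight=8, material=glass, texture=matte, size=1}: weight = 8, size = 1, doesn't match → No.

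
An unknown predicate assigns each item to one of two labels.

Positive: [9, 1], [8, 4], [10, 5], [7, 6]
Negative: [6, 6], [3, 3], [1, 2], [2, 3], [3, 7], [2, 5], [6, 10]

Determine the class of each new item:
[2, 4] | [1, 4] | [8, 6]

The common property of the 'Positive' items is: first > second. No 'Negative' item has it.
[2, 4] — 2 < 4, hence Negative. [1, 4] — 1 < 4, hence Negative. [8, 6] — 8 > 6, hence Positive.

Negative, Negative, Positive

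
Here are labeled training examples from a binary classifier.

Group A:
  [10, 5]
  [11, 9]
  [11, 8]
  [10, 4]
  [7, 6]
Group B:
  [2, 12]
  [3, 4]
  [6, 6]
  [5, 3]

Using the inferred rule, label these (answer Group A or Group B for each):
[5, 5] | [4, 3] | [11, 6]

Group B, Group B, Group A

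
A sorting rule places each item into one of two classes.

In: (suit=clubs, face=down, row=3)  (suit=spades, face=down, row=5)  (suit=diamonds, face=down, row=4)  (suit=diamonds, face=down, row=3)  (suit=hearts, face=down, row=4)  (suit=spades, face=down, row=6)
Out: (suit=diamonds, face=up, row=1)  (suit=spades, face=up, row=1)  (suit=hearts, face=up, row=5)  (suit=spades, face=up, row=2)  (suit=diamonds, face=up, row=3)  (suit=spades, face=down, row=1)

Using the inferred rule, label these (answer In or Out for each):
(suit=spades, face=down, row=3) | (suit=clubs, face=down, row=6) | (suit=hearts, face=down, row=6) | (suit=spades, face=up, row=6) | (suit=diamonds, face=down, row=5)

In, In, In, Out, In

A rule that fits every label: face is down AND row ≥ 2 — true of each 'In' example, false of each 'Out' one.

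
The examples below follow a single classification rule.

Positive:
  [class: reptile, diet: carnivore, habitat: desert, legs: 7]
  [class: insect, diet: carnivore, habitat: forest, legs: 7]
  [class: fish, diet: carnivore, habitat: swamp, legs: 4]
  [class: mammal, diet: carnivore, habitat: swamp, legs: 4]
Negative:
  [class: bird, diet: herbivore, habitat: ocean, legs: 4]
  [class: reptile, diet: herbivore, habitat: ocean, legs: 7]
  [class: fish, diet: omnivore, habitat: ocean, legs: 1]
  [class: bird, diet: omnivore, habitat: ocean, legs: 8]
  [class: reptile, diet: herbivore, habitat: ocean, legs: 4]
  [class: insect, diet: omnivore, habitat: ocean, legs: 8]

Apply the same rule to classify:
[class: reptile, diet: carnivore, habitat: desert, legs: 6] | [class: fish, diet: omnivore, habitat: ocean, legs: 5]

Positive, Negative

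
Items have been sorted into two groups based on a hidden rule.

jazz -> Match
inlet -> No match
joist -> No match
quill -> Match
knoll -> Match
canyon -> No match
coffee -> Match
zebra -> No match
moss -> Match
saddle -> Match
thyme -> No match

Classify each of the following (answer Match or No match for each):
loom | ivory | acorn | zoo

Comparing the two groups points to one rule — has a double letter.

Match, No match, No match, Match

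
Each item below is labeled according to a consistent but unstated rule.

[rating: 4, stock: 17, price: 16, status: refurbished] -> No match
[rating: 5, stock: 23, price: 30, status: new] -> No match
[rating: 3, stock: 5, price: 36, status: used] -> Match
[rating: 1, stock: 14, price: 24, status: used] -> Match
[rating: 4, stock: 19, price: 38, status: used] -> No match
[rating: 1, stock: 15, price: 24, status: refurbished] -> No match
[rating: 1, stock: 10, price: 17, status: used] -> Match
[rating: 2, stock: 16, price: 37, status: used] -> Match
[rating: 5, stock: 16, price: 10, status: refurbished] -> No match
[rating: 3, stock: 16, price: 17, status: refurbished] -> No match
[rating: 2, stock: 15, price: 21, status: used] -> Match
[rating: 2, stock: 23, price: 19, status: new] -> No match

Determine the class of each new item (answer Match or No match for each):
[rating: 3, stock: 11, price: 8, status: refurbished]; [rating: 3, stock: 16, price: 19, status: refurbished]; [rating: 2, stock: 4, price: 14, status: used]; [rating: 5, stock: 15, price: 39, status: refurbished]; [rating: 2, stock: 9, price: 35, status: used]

No match, No match, Match, No match, Match

A rule that fits every label: status is used AND price ≤ 37 — true of each 'Match' example, false of each 'No match' one.
[rating: 3, stock: 11, price: 8, status: refurbished]: status is refurbished, price = 8, fails this test → No match. [rating: 3, stock: 16, price: 19, status: refurbished]: status is refurbished, price = 19, fails this test → No match. [rating: 2, stock: 4, price: 14, status: used]: status is used, price = 14, satisfies this → Match. [rating: 5, stock: 15, price: 39, status: refurbished]: status is refurbished, price = 39, fails this test → No match. [rating: 2, stock: 9, price: 35, status: used]: status is used, price = 35, satisfies this → Match.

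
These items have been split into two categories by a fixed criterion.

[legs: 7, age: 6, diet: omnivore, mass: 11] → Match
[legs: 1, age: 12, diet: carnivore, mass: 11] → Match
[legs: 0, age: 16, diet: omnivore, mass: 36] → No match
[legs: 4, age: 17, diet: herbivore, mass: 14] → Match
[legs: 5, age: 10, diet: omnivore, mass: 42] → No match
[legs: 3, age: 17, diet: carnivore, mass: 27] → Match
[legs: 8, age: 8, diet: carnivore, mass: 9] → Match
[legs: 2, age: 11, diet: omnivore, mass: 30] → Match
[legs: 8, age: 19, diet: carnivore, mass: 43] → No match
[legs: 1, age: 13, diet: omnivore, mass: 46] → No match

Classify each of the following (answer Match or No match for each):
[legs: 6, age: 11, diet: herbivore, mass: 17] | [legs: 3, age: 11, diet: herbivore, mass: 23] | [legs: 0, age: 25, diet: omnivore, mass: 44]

Match, Match, No match

Rule: mass ≤ 30. This holds for each 'Match' example and fails for each 'No match' one.
[legs: 6, age: 11, diet: herbivore, mass: 17]: Match (mass = 17).
[legs: 3, age: 11, diet: herbivore, mass: 23]: Match (mass = 23).
[legs: 0, age: 25, diet: omnivore, mass: 44]: No match (mass = 44).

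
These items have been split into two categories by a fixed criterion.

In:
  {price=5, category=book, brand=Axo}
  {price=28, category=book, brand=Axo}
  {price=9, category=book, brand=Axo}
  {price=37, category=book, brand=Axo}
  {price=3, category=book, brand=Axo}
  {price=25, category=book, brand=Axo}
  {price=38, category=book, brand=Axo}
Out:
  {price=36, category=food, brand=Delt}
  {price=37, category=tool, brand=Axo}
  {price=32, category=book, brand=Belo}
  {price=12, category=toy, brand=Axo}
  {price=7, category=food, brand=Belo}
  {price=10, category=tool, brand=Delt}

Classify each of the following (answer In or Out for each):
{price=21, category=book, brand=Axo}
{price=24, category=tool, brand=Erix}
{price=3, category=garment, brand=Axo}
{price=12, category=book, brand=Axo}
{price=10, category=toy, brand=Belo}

All 'In' examples share one property — brand is Axo AND category is book — and every 'Out' example lacks it.
{price=21, category=book, brand=Axo}: brand is Axo, category is book — fits, so In.
{price=24, category=tool, brand=Erix}: brand is Erix, category is tool — does not pass, so Out.
{price=3, category=garment, brand=Axo}: brand is Axo, category is garment — does not pass, so Out.
{price=12, category=book, brand=Axo}: brand is Axo, category is book — fits, so In.
{price=10, category=toy, brand=Belo}: brand is Belo, category is toy — does not pass, so Out.

In, Out, Out, In, Out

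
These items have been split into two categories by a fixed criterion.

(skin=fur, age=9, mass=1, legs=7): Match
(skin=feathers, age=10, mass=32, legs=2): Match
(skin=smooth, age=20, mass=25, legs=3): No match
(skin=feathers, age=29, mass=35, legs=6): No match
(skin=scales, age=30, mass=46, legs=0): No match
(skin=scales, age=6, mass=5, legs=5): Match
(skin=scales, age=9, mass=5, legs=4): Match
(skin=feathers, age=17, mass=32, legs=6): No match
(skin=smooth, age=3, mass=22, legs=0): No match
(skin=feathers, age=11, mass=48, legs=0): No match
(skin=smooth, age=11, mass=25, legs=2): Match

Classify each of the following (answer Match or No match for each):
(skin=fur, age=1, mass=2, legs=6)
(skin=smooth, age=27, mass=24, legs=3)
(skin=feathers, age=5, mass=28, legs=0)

The common property of the 'Match' items is: age ≤ 11 AND legs ≥ 2. No 'No match' item has it.

Match, No match, No match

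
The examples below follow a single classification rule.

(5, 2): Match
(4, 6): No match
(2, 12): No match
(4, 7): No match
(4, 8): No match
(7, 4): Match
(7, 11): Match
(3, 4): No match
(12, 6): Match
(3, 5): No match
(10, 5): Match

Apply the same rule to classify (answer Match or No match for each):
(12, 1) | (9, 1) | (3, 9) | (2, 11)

A rule that fits every label: first ≥ 5 — true of each 'Match' example, false of each 'No match' one.
(12, 1): first 12 — qualifies, so Match.
(9, 1): first 9 — qualifies, so Match.
(3, 9): first 3 — does not pass, so No match.
(2, 11): first 2 — does not pass, so No match.

Match, Match, No match, No match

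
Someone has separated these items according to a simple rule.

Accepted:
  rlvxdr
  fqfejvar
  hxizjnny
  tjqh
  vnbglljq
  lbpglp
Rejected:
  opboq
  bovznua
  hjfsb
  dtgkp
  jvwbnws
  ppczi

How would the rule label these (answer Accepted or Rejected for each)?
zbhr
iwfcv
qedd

All 'Accepted' examples share one property — even length — and every 'Rejected' example lacks it.
zbhr: length 4, meets the rule → Accepted.
iwfcv: length 5, does not satisfy this → Rejected.
qedd: length 4, meets the rule → Accepted.

Accepted, Rejected, Accepted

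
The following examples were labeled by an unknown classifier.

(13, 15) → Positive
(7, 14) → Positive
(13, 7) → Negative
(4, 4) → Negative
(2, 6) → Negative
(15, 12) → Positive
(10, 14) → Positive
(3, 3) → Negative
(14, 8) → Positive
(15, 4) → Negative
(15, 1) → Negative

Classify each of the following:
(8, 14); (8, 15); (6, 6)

Rule: sum ≥ 21. This holds for each 'Positive' example and fails for each 'Negative' one.

Positive, Positive, Negative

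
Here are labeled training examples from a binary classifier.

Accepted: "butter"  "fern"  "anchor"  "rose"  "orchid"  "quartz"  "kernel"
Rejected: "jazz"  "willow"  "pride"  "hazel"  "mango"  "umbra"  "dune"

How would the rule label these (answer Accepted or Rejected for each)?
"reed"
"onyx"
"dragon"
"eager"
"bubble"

Accepted, Rejected, Accepted, Rejected, Rejected

All 'Accepted' examples share one property — even length AND contains 'r' — and every 'Rejected' example lacks it.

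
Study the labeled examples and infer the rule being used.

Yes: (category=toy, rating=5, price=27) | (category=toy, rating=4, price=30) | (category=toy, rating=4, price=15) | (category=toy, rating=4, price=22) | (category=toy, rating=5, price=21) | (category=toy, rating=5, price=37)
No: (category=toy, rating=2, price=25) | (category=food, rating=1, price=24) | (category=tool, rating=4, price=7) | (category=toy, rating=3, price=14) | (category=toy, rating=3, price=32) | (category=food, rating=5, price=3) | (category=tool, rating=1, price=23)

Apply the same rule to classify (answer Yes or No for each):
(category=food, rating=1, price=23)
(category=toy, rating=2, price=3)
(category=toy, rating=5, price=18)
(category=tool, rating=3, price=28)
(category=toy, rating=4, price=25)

No, No, Yes, No, Yes

'Yes' ⟺ category is toy AND rating ≥ 4.
(category=food, rating=1, price=23): category is food, rating = 1, doesn't qualify → No. (category=toy, rating=2, price=3): category is toy, rating = 2, doesn't qualify → No. (category=toy, rating=5, price=18): category is toy, rating = 5, passes → Yes. (category=tool, rating=3, price=28): category is tool, rating = 3, doesn't qualify → No. (category=toy, rating=4, price=25): category is toy, rating = 4, passes → Yes.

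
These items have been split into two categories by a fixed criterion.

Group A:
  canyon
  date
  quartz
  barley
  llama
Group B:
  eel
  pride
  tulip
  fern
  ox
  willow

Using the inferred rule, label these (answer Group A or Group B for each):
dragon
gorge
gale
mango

Group A, Group B, Group A, Group A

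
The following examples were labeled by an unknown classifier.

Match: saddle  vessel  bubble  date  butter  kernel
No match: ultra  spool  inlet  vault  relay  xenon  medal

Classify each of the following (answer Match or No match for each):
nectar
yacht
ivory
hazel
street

Match, No match, No match, No match, Match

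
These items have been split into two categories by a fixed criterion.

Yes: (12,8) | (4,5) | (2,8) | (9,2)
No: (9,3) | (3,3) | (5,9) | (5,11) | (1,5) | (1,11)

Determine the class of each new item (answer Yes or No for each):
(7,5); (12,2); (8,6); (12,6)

The simplest hypothesis consistent with all the labels is: product is even.

No, Yes, Yes, Yes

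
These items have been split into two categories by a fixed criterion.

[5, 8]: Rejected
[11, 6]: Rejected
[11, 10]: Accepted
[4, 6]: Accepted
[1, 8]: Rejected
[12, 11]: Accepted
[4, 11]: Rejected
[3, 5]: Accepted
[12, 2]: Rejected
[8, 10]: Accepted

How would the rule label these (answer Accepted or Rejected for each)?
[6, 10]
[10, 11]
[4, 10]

Rejected, Accepted, Rejected

The common property of the 'Accepted' items is: |first − second| ≤ 2. No 'Rejected' item has it.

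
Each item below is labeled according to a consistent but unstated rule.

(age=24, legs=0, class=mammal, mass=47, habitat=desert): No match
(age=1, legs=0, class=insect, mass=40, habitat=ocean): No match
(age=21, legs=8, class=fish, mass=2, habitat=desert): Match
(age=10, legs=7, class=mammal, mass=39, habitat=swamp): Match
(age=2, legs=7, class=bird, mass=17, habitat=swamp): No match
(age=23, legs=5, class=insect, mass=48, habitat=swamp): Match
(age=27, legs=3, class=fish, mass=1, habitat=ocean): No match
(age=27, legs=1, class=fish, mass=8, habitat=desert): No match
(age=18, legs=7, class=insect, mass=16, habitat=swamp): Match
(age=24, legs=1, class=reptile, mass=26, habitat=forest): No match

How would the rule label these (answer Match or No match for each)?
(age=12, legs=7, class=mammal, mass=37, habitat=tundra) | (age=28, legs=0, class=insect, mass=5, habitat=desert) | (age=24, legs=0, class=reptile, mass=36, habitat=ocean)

Match, No match, No match

The rule appears to be: age ≥ 10 AND age ≤ 23.
Match: (age=12, legs=7, class=mammal, mass=37, habitat=tundra), since age = 12. No match: (age=28, legs=0, class=insect, mass=5, habitat=desert), since age = 28. No match: (age=24, legs=0, class=reptile, mass=36, habitat=ocean), since age = 24.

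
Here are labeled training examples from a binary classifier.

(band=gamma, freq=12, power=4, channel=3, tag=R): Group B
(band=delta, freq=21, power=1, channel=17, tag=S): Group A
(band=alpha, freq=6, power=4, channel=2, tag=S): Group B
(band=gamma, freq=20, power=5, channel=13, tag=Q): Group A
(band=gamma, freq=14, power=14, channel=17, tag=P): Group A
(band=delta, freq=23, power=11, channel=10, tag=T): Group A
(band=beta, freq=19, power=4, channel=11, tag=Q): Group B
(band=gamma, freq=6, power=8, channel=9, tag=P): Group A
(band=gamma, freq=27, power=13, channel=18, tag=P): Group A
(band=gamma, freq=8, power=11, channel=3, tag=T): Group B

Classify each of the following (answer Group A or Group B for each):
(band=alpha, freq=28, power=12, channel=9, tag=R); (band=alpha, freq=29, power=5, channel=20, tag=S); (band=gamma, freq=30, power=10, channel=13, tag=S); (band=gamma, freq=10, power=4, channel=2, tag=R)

One predicate separates the groups cleanly: tag is P OR freq ≥ 20.
(band=alpha, freq=28, power=12, channel=9, tag=R) → tag is R, freq = 28 → Group A. (band=alpha, freq=29, power=5, channel=20, tag=S) → tag is S, freq = 29 → Group A. (band=gamma, freq=30, power=10, channel=13, tag=S) → tag is S, freq = 30 → Group A. (band=gamma, freq=10, power=4, channel=2, tag=R) → tag is R, freq = 10 → Group B.

Group A, Group A, Group A, Group B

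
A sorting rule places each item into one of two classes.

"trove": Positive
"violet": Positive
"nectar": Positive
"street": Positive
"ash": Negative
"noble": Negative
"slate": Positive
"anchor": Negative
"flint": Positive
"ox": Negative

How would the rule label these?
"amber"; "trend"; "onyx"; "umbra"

Negative, Positive, Negative, Negative

All 'Positive' examples share one property — contains 't' — and every 'Negative' example lacks it.
Negative: "amber", since no 't'.
Positive: "trend", since has 't'.
Negative: "onyx", since no 't'.
Negative: "umbra", since no 't'.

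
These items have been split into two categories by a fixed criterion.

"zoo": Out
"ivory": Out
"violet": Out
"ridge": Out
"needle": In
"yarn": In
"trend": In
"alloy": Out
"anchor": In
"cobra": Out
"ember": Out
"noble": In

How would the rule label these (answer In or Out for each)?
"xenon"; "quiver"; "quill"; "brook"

In, Out, Out, Out

Rule: contains 'n'. This holds for each 'In' example and fails for each 'Out' one.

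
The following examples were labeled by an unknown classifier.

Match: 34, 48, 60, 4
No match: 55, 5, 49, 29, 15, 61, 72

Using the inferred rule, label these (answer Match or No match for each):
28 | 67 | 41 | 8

Match, No match, No match, Match

The distinguishing property — even AND at most 60 — holds for all the 'Match' cases and none of the 'No match' cases.
28: Match (28 is even, 28 ≤ 60).
67: No match (67 is odd, 67 > 60).
41: No match (41 is odd, 41 ≤ 60).
8: Match (8 is even, 8 ≤ 60).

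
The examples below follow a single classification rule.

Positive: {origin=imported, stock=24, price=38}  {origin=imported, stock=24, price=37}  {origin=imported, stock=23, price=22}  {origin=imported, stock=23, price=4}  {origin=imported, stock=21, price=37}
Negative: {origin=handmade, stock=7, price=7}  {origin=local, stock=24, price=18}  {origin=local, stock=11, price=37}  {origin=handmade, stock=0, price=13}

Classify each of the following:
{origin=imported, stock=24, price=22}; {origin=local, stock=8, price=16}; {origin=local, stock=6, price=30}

Positive, Negative, Negative

The rule appears to be: origin is imported.
{origin=imported, stock=24, price=22}: origin is imported — matches, so Positive.
{origin=local, stock=8, price=16}: origin is local — fails this test, so Negative.
{origin=local, stock=6, price=30}: origin is local — fails this test, so Negative.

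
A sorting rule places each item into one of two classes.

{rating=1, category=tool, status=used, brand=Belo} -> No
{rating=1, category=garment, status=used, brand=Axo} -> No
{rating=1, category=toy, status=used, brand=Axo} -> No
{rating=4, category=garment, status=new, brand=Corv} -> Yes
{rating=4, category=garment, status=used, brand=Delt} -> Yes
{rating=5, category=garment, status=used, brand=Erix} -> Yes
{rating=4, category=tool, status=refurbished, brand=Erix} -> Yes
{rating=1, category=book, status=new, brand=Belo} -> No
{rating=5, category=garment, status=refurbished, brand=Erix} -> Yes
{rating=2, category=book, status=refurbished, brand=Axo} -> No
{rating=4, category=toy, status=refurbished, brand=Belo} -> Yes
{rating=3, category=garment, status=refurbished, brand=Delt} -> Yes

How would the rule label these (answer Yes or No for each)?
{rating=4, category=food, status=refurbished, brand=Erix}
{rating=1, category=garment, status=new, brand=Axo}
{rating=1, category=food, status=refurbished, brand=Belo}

Yes, No, No

'Yes' ⟺ rating ≥ 3.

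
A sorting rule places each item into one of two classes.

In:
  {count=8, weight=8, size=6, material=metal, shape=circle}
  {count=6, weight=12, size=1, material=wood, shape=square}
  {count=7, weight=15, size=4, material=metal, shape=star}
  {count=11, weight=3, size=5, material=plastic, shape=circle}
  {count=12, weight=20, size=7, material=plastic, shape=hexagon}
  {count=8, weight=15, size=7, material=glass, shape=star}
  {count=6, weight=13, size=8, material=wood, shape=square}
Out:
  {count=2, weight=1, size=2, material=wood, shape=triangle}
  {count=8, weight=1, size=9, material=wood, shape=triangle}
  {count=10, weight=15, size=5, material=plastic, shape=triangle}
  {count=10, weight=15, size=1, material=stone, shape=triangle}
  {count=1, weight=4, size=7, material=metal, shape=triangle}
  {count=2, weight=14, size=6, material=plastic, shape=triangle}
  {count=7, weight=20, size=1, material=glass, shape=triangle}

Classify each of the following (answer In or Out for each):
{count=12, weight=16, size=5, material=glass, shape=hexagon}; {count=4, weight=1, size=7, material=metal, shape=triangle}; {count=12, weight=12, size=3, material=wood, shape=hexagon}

The classifier is using: shape is not triangle.
In: {count=12, weight=16, size=5, material=glass, shape=hexagon}, since shape is hexagon. Out: {count=4, weight=1, size=7, material=metal, shape=triangle}, since shape is triangle. In: {count=12, weight=12, size=3, material=wood, shape=hexagon}, since shape is hexagon.

In, Out, In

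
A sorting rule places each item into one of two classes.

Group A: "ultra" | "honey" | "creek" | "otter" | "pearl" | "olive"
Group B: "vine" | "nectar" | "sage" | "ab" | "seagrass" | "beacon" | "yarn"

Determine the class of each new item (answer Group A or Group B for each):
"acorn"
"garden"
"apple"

Group A, Group B, Group A

The simplest hypothesis consistent with all the labels is: odd length.
"acorn": Group A (length 5). "garden": Group B (length 6). "apple": Group A (length 5).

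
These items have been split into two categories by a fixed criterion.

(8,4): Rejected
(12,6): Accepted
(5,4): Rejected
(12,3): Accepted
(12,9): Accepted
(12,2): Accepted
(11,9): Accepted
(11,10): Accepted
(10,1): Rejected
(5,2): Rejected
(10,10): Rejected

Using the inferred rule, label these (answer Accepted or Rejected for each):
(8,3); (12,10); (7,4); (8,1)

Rejected, Accepted, Rejected, Rejected

One predicate separates the groups cleanly: first ≥ 11.
(8,3): first 8, lacks this property → Rejected. (12,10): first 12, qualifies → Accepted. (7,4): first 7, lacks this property → Rejected. (8,1): first 8, lacks this property → Rejected.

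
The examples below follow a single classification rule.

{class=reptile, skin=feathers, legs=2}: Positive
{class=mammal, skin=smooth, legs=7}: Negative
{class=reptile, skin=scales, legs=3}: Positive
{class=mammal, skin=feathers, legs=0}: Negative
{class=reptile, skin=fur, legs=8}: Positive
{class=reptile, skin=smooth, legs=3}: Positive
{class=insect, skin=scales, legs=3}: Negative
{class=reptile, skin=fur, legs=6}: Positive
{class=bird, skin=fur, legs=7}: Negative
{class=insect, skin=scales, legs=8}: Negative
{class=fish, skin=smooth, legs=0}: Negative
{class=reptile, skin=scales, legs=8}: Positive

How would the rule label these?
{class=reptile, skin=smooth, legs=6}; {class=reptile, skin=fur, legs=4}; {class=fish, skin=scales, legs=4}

Positive, Positive, Negative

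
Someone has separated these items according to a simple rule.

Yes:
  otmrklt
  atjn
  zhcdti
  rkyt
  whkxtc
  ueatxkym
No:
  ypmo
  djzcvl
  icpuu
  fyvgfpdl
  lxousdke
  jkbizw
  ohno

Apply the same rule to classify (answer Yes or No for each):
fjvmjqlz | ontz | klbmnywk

No, Yes, No

A rule that fits every label: contains 't' — true of each 'Yes' example, false of each 'No' one.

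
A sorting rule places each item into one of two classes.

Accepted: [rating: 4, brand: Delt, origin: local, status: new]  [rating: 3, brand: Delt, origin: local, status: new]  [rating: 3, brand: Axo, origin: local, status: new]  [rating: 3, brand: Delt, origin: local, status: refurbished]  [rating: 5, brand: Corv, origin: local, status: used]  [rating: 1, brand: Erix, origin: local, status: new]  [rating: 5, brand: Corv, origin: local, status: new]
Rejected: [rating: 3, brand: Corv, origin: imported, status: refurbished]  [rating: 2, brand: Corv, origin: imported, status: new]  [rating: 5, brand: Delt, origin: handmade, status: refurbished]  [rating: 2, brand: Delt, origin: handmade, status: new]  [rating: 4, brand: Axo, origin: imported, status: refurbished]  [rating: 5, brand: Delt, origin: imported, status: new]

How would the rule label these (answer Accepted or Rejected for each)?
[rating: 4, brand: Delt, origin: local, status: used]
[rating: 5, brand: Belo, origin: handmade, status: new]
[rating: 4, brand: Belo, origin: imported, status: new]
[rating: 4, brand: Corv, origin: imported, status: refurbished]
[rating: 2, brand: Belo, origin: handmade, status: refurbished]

Looking at the examples, the only property every 'Accepted' case has and every 'Rejected' case lacks is: origin is local.

Accepted, Rejected, Rejected, Rejected, Rejected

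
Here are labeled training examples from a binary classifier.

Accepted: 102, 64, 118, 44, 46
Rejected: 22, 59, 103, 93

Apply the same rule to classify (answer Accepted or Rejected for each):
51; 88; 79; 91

Rejected, Accepted, Rejected, Rejected

All 'Accepted' examples share one property — even AND at least 44 — and every 'Rejected' example lacks it.
51: 51 is odd, 51 ≥ 44 — does not satisfy this, so Rejected. 88: 88 is even, 88 ≥ 44 — qualifies, so Accepted. 79: 79 is odd, 79 ≥ 44 — does not satisfy this, so Rejected. 91: 91 is odd, 91 ≥ 44 — does not satisfy this, so Rejected.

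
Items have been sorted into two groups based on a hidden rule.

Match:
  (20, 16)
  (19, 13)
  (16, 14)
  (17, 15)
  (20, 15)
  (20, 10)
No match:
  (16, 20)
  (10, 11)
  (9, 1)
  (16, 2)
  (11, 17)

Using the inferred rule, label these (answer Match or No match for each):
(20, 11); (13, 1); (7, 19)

Match, No match, No match

Every 'Match' example satisfies: first > second AND sum ≥ 21. None of the 'No match' examples do.
(20, 11): 20 > 11, 20+11 = 31, meets the rule → Match.
(13, 1): 13 > 1, 13+1 = 14, doesn't qualify → No match.
(7, 19): 7 < 19, 7+19 = 26, doesn't qualify → No match.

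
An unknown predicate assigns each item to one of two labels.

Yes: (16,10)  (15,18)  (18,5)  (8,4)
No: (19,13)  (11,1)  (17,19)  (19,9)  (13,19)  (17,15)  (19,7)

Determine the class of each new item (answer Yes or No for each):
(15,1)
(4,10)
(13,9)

'Yes' ⟺ product is even.
(15,1): 15·1 = 15 — does not fit, so No. (4,10): 4·10 = 40 — has this property, so Yes. (13,9): 13·9 = 117 — does not fit, so No.

No, Yes, No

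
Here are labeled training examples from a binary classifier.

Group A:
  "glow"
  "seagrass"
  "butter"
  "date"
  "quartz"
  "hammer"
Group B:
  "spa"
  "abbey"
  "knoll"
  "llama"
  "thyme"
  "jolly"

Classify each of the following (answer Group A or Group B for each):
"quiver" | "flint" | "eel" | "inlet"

Group A, Group B, Group B, Group B

Rule: even length. This holds for each 'Group A' example and fails for each 'Group B' one.
"quiver": length 6 — matches, so Group A.
"flint": length 5 — doesn't match, so Group B.
"eel": length 3 — doesn't match, so Group B.
"inlet": length 5 — doesn't match, so Group B.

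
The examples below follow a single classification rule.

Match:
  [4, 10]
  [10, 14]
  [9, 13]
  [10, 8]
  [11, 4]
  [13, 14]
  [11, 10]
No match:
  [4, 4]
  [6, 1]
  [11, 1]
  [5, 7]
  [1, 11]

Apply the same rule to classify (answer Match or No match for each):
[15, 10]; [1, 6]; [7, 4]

Match, No match, No match

The classifier is using: sum ≥ 14.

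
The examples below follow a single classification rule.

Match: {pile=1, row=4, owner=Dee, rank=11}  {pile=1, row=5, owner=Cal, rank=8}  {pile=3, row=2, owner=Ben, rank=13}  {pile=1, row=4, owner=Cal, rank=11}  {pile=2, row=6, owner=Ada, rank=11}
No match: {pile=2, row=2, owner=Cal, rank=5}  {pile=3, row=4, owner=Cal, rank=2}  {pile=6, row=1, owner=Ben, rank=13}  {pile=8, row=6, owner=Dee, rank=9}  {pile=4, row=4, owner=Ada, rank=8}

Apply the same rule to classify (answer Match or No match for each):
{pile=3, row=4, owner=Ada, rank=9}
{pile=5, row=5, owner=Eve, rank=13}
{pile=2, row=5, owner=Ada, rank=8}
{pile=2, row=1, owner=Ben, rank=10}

Match, No match, Match, Match

Every 'Match' example satisfies: rank ≥ 8 AND pile ≤ 3. None of the 'No match' examples do.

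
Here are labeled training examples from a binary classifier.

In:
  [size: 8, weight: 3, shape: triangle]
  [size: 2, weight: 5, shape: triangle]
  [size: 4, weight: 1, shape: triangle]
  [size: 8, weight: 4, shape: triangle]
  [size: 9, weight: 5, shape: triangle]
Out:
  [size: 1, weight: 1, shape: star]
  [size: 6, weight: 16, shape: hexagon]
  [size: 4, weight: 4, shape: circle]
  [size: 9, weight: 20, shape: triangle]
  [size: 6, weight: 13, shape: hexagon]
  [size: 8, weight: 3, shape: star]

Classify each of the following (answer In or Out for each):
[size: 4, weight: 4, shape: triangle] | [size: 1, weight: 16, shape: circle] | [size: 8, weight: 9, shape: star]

In, Out, Out

The simplest hypothesis consistent with all the labels is: shape is triangle AND weight ≤ 5.
[size: 4, weight: 4, shape: triangle] — shape is triangle, weight = 4, hence In.
[size: 1, weight: 16, shape: circle] — shape is circle, weight = 16, hence Out.
[size: 8, weight: 9, shape: star] — shape is star, weight = 9, hence Out.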